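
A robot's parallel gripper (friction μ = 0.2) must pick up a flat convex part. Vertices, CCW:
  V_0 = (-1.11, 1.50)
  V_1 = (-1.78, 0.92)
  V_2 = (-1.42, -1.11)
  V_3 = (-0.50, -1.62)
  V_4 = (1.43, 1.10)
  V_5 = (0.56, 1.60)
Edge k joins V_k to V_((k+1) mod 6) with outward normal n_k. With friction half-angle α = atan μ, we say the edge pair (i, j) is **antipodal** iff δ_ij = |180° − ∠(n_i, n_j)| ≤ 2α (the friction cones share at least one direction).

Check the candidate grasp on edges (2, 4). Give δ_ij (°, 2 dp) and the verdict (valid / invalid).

α = atan 0.2 = 11.31°;  2α = 22.62°
edge 2: e_2 = (+0.92, -0.51);  n_2 = (-0.4848, -0.8746)
edge 4: e_4 = (-0.87, +0.50);  n_4 = (+0.4983, +0.8670)
∠(n_2, n_4) = 179.12°
δ = |180° − 179.12°| = 0.88°
0.88° ≤ 2α = 22.62°  →  valid

δ = 0.88°, valid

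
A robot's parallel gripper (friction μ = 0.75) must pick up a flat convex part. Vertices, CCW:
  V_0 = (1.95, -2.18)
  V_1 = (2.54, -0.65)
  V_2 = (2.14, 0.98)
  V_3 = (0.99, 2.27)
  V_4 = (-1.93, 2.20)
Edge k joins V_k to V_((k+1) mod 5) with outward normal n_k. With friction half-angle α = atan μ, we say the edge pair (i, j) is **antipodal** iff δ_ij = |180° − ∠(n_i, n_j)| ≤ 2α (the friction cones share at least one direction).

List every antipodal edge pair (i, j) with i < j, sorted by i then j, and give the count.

count = 5; pairs: (0,3), (0,4), (1,4), (2,4), (3,4)

α = atan 0.75 = 36.87°;  2α = 73.74°
n_0 = (+0.9330, -0.3598)
n_1 = (+0.9712, +0.2383)
n_2 = (+0.7465, +0.6654)
n_3 = (-0.0240, +0.9997)
n_4 = (-0.7485, -0.6631)
  (0,1): δ = 145.12°  ·
  (0,2): δ = 117.20°  ·
  (0,3): δ = 67.54°  ✓
  (0,4): δ = 62.62°  ✓
  (1,2): δ = 152.07°  ·
  (1,3): δ = 102.41°  ·
  (1,4): δ = 27.75°  ✓
  (2,3): δ = 130.34°  ·
  (2,4): δ = 0.18°  ✓
  (3,4): δ = 49.84°  ✓
antipodal pairs: 5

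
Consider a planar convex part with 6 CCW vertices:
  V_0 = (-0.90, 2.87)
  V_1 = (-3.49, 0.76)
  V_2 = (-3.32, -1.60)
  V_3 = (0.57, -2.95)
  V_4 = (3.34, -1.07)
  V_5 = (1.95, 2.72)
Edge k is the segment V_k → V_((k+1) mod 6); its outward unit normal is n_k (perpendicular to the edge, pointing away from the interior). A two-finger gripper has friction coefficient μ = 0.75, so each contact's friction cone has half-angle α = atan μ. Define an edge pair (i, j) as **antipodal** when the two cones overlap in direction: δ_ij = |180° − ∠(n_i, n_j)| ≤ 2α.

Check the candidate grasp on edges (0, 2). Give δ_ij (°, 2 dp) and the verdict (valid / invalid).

α = atan 0.75 = 36.87°;  2α = 73.74°
edge 0: e_0 = (-2.59, -2.11);  n_0 = (-0.6316, +0.7753)
edge 2: e_2 = (+3.89, -1.35);  n_2 = (-0.3279, -0.9447)
∠(n_0, n_2) = 121.69°
δ = |180° − 121.69°| = 58.31°
58.31° ≤ 2α = 73.74°  →  valid

δ = 58.31°, valid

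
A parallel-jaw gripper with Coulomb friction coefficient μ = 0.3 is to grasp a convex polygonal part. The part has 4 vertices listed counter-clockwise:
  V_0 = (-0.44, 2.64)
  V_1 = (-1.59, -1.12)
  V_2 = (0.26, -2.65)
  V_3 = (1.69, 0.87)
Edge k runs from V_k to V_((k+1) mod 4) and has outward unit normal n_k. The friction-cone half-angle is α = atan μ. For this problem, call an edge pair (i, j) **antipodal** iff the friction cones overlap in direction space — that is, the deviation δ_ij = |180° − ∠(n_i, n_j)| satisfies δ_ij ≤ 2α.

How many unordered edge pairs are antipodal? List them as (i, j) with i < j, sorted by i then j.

count = 2; pairs: (0,2), (1,3)

α = atan 0.3 = 16.70°;  2α = 33.40°
n_0 = (-0.9563, +0.2925)
n_1 = (-0.6373, -0.7706)
n_2 = (+0.9265, -0.3764)
n_3 = (+0.6391, +0.7691)
  (0,1): δ = 112.59°  ·
  (0,2): δ = 5.10°  ✓
  (0,3): δ = 67.28°  ·
  (1,2): δ = 72.52°  ·
  (1,3): δ = 0.13°  ✓
  (2,3): δ = 107.62°  ·
antipodal pairs: 2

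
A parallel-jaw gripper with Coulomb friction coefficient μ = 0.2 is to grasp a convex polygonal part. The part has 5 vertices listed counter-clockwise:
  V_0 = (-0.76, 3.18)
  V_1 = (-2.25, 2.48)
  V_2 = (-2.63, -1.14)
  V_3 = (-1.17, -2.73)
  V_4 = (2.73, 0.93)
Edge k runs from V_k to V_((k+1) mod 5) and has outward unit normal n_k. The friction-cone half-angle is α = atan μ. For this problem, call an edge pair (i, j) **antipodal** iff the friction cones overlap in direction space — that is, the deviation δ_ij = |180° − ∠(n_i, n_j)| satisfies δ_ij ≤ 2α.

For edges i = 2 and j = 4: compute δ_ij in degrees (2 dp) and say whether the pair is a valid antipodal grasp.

δ = 14.63°, valid

α = atan 0.2 = 11.31°;  2α = 22.62°
edge 2: e_2 = (+1.46, -1.59);  n_2 = (-0.7366, -0.6764)
edge 4: e_4 = (-3.49, +2.25);  n_4 = (+0.5419, +0.8405)
∠(n_2, n_4) = 165.37°
δ = |180° − 165.37°| = 14.63°
14.63° ≤ 2α = 22.62°  →  valid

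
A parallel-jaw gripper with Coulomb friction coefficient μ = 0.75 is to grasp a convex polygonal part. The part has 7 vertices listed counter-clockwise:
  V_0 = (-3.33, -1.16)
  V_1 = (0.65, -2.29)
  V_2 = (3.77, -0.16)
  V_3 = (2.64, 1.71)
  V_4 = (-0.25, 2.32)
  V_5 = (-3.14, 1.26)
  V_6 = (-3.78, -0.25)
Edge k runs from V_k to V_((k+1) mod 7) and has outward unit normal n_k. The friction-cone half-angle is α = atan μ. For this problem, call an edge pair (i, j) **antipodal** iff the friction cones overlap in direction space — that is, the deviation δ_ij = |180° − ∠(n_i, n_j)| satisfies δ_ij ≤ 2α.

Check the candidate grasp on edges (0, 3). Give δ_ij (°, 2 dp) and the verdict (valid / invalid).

δ = 3.93°, valid

α = atan 0.75 = 36.87°;  2α = 73.74°
edge 0: e_0 = (+3.98, -1.13);  n_0 = (-0.2731, -0.9620)
edge 3: e_3 = (-2.89, +0.61);  n_3 = (+0.2065, +0.9784)
∠(n_0, n_3) = 176.07°
δ = |180° − 176.07°| = 3.93°
3.93° ≤ 2α = 73.74°  →  valid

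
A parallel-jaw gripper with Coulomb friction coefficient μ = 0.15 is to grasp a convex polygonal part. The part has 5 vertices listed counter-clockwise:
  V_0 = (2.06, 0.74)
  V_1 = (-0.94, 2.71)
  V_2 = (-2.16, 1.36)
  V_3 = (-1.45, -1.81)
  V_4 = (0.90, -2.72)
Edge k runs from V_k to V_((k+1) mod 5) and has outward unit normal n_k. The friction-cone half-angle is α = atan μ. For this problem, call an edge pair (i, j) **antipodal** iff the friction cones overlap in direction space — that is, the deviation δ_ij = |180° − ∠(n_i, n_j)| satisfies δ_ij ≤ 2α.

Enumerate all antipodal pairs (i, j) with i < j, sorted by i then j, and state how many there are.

α = atan 0.15 = 8.53°;  2α = 17.06°
n_0 = (+0.5489, +0.8359)
n_1 = (-0.7419, +0.6705)
n_2 = (-0.9758, -0.2186)
n_3 = (-0.3611, -0.9325)
n_4 = (+0.9481, -0.3179)
  (0,1): δ = 98.81°  ·
  (0,2): δ = 44.08°  ·
  (0,3): δ = 12.12°  ✓
  (0,4): δ = 104.76°  ·
  (1,2): δ = 125.27°  ·
  (1,3): δ = 69.06°  ·
  (1,4): δ = 23.57°  ·
  (2,3): δ = 123.79°  ·
  (2,4): δ = 31.16°  ·
  (3,4): δ = 87.37°  ·
antipodal pairs: 1

count = 1; pairs: (0,3)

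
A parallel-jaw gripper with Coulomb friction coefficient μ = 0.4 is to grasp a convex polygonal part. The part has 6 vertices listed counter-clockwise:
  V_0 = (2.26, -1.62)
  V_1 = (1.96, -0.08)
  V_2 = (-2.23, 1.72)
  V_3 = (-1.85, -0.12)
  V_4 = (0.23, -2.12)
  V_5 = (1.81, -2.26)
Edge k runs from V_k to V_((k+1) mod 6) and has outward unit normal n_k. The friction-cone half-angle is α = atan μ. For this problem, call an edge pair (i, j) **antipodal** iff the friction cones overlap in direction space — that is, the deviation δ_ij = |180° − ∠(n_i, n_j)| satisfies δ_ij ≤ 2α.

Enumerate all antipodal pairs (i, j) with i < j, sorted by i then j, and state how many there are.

count = 4; pairs: (0,2), (0,3), (1,3), (1,4)

α = atan 0.4 = 21.80°;  2α = 43.60°
n_0 = (+0.9815, +0.1912)
n_1 = (+0.3947, +0.9188)
n_2 = (-0.9793, -0.2023)
n_3 = (-0.6931, -0.7208)
n_4 = (-0.0883, -0.9961)
n_5 = (+0.8180, -0.5752)
  (0,1): δ = 124.27°  ·
  (0,2): δ = 0.65°  ✓
  (0,3): δ = 35.10°  ✓
  (0,4): δ = 73.91°  ·
  (0,5): δ = 133.86°  ·
  (1,2): δ = 55.08°  ·
  (1,3): δ = 20.63°  ✓
  (1,4): δ = 18.18°  ✓
  (1,5): δ = 78.14°  ·
  (2,3): δ = 145.55°  ·
  (2,4): δ = 106.73°  ·
  (2,5): δ = 46.78°  ·
  (3,4): δ = 141.19°  ·
  (3,5): δ = 81.24°  ·
  (4,5): δ = 120.05°  ·
antipodal pairs: 4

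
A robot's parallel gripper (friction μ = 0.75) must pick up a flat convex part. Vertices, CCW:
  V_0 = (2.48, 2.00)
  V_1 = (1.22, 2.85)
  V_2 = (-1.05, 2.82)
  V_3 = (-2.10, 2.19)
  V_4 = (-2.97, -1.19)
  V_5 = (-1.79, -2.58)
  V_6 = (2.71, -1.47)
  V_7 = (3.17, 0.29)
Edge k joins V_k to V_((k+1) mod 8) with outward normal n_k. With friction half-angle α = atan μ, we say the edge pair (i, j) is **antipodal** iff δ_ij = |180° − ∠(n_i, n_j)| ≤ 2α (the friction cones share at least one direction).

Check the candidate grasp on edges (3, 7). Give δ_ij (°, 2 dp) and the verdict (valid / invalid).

δ = 36.41°, valid

α = atan 0.75 = 36.87°;  2α = 73.74°
edge 3: e_3 = (-0.87, -3.38);  n_3 = (-0.9684, +0.2493)
edge 7: e_7 = (-0.69, +1.71);  n_7 = (+0.9274, +0.3742)
∠(n_3, n_7) = 143.59°
δ = |180° − 143.59°| = 36.41°
36.41° ≤ 2α = 73.74°  →  valid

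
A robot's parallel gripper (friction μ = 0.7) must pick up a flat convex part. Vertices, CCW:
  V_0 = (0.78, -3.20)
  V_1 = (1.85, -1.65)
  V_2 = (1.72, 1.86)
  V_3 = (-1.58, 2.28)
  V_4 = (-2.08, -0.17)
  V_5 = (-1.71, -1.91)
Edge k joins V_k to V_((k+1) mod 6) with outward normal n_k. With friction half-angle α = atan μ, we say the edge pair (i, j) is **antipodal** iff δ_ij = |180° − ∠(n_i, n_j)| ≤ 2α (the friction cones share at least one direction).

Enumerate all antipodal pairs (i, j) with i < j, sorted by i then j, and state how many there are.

count = 7; pairs: (0,2), (0,3), (0,4), (1,3), (1,4), (1,5), (2,5)

α = atan 0.7 = 34.99°;  2α = 69.98°
n_0 = (+0.8230, -0.5681)
n_1 = (+0.9993, +0.0370)
n_2 = (+0.1263, +0.9920)
n_3 = (-0.9798, +0.2000)
n_4 = (-0.9781, -0.2080)
n_5 = (-0.4600, -0.8879)
  (0,1): δ = 143.26°  ·
  (0,2): δ = 62.63°  ✓
  (0,3): δ = 23.08°  ✓
  (0,4): δ = 46.62°  ✓
  (0,5): δ = 97.23°  ·
  (1,2): δ = 99.37°  ·
  (1,3): δ = 13.66°  ✓
  (1,4): δ = 9.88°  ✓
  (1,5): δ = 60.49°  ✓
  (2,3): δ = 94.28°  ·
  (2,4): δ = 70.74°  ·
  (2,5): δ = 20.13°  ✓
  (3,4): δ = 156.46°  ·
  (3,5): δ = 105.85°  ·
  (4,5): δ = 129.39°  ·
antipodal pairs: 7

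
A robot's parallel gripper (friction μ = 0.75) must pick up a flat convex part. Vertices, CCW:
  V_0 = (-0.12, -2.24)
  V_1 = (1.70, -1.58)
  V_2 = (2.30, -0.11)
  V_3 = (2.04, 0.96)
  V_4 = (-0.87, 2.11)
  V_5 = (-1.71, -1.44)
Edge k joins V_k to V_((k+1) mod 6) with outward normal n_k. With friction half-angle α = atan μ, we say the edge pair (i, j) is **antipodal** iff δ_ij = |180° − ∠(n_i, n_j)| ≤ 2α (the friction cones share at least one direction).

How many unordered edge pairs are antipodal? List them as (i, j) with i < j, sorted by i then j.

count = 6; pairs: (0,3), (0,4), (1,4), (2,4), (2,5), (3,5)

α = atan 0.75 = 36.87°;  2α = 73.74°
n_0 = (+0.3409, -0.9401)
n_1 = (+0.9258, -0.3779)
n_2 = (+0.9717, +0.2361)
n_3 = (+0.3675, +0.9300)
n_4 = (-0.9731, +0.2303)
n_5 = (-0.4495, -0.8933)
  (0,1): δ = 132.14°  ·
  (0,2): δ = 96.27°  ·
  (0,3): δ = 41.50°  ✓
  (0,4): δ = 56.75°  ✓
  (0,5): δ = 133.36°  ·
  (1,2): δ = 144.14°  ·
  (1,3): δ = 89.36°  ·
  (1,4): δ = 8.89°  ✓
  (1,5): δ = 85.49°  ·
  (2,3): δ = 125.22°  ·
  (2,4): δ = 26.97°  ✓
  (2,5): δ = 49.63°  ✓
  (3,4): δ = 81.75°  ·
  (3,5): δ = 5.15°  ✓
  (4,5): δ = 103.40°  ·
antipodal pairs: 6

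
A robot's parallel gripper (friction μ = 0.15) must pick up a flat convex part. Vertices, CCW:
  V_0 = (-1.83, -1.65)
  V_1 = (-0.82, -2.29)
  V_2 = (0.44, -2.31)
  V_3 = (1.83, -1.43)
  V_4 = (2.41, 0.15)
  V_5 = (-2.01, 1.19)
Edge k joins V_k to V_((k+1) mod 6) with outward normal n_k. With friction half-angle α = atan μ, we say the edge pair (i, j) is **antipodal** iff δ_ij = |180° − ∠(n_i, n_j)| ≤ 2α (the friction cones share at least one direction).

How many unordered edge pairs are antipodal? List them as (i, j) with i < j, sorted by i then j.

α = atan 0.15 = 8.53°;  2α = 17.06°
n_0 = (-0.5353, -0.8447)
n_1 = (-0.0159, -0.9999)
n_2 = (+0.5349, -0.8449)
n_3 = (+0.9387, -0.3446)
n_4 = (+0.2290, +0.9734)
n_5 = (-0.9980, -0.0633)
  (0,1): δ = 148.55°  ·
  (0,2): δ = 115.30°  ·
  (0,3): δ = 77.80°  ·
  (0,4): δ = 19.12°  ·
  (0,5): δ = 125.99°  ·
  (1,2): δ = 146.75°  ·
  (1,3): δ = 109.25°  ·
  (1,4): δ = 12.33°  ✓
  (1,5): δ = 94.54°  ·
  (2,3): δ = 142.50°  ·
  (2,4): δ = 45.58°  ·
  (2,5): δ = 61.29°  ·
  (3,4): δ = 83.08°  ·
  (3,5): δ = 23.78°  ·
  (4,5): δ = 73.13°  ·
antipodal pairs: 1

count = 1; pairs: (1,4)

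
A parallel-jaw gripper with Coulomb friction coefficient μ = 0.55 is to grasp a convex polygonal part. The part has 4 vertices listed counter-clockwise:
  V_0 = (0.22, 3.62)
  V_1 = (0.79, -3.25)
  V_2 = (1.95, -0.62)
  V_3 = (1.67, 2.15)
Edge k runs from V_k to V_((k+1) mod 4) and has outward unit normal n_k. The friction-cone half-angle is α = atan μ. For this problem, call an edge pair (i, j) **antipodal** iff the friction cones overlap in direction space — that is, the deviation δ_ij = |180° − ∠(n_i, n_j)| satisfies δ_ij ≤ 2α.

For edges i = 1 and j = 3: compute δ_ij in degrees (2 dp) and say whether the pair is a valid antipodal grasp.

α = atan 0.55 = 28.81°;  2α = 57.62°
edge 1: e_1 = (+1.16, +2.63);  n_1 = (+0.9150, -0.4036)
edge 3: e_3 = (-1.45, +1.47);  n_3 = (+0.7119, +0.7022)
∠(n_1, n_3) = 68.41°
δ = |180° − 68.41°| = 111.59°
111.59° > 2α = 57.62°  →  invalid

δ = 111.59°, invalid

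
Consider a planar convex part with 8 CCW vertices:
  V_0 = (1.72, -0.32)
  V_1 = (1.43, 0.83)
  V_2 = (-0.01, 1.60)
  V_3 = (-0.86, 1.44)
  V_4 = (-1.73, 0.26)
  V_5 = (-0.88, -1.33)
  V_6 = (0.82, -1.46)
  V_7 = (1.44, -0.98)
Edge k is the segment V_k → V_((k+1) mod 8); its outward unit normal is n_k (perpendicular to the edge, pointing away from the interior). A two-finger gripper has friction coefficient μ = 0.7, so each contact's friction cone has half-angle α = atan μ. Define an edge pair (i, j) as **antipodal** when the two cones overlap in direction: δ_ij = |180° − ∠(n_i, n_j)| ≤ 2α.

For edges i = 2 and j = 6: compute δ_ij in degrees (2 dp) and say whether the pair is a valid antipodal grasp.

δ = 27.09°, valid

α = atan 0.7 = 34.99°;  2α = 69.98°
edge 2: e_2 = (-0.85, -0.16);  n_2 = (-0.1850, +0.9827)
edge 6: e_6 = (+0.62, +0.48);  n_6 = (+0.6122, -0.7907)
∠(n_2, n_6) = 152.91°
δ = |180° − 152.91°| = 27.09°
27.09° ≤ 2α = 69.98°  →  valid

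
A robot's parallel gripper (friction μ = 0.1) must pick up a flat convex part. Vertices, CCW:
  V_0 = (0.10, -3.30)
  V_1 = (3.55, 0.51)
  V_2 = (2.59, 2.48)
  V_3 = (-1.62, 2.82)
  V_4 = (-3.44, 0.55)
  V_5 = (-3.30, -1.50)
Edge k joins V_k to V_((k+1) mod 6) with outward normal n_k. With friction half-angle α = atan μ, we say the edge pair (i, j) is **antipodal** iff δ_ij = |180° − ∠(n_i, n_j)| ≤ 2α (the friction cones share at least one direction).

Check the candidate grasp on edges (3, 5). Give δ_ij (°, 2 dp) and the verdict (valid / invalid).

δ = 79.18°, invalid

α = atan 0.1 = 5.71°;  2α = 11.42°
edge 3: e_3 = (-1.82, -2.27);  n_3 = (-0.7802, +0.6255)
edge 5: e_5 = (+3.40, -1.80);  n_5 = (-0.4679, -0.8838)
∠(n_3, n_5) = 100.82°
δ = |180° − 100.82°| = 79.18°
79.18° > 2α = 11.42°  →  invalid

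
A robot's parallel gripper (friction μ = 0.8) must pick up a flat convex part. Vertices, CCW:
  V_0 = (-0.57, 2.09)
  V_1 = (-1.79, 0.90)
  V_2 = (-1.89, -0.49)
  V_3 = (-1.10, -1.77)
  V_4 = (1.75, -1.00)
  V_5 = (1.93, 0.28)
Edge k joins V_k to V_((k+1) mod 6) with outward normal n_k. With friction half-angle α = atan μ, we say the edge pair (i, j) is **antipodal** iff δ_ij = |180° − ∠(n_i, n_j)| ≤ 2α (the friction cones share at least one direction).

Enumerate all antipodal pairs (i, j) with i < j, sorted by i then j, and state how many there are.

α = atan 0.8 = 38.66°;  2α = 77.32°
n_0 = (-0.6983, +0.7159)
n_1 = (-0.9974, +0.0718)
n_2 = (-0.8510, -0.5252)
n_3 = (+0.2608, -0.9654)
n_4 = (+0.9903, -0.1393)
n_5 = (+0.5864, +0.8100)
  (0,1): δ = 138.40°  ·
  (0,2): δ = 102.60°  ·
  (0,3): δ = 29.17°  ✓
  (0,4): δ = 37.71°  ✓
  (0,5): δ = 99.81°  ·
  (1,2): δ = 144.20°  ·
  (1,3): δ = 70.77°  ✓
  (1,4): δ = 3.89°  ✓
  (1,5): δ = 58.21°  ✓
  (2,3): δ = 106.56°  ·
  (2,4): δ = 39.69°  ✓
  (2,5): δ = 22.41°  ✓
  (3,4): δ = 113.12°  ·
  (3,5): δ = 51.02°  ✓
  (4,5): δ = 117.90°  ·
antipodal pairs: 8

count = 8; pairs: (0,3), (0,4), (1,3), (1,4), (1,5), (2,4), (2,5), (3,5)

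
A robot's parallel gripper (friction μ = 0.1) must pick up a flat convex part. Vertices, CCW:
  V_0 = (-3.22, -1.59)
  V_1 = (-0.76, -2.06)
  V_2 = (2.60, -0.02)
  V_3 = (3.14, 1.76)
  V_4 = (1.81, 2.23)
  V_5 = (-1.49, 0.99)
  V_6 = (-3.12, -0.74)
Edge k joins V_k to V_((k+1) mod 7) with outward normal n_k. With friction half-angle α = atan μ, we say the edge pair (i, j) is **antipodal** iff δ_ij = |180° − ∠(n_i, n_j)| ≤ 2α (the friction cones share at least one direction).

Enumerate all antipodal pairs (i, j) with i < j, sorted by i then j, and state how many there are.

α = atan 0.1 = 5.71°;  2α = 11.42°
n_0 = (-0.1877, -0.9822)
n_1 = (+0.5190, -0.8548)
n_2 = (+0.9569, -0.2903)
n_3 = (+0.3332, +0.9429)
n_4 = (-0.3517, +0.9361)
n_5 = (-0.7278, +0.6858)
n_6 = (-0.9932, +0.1168)
  (0,1): δ = 137.92°  ·
  (0,2): δ = 96.06°  ·
  (0,3): δ = 8.65°  ✓
  (0,4): δ = 31.41°  ·
  (0,5): δ = 57.52°  ·
  (0,6): δ = 94.11°  ·
  (1,2): δ = 138.14°  ·
  (1,3): δ = 50.73°  ·
  (1,4): δ = 10.67°  ✓
  (1,5): δ = 15.44°  ·
  (1,6): δ = 52.03°  ·
  (2,3): δ = 92.59°  ·
  (2,4): δ = 52.53°  ·
  (2,5): δ = 26.42°  ·
  (2,6): δ = 10.17°  ✓
  (3,4): δ = 139.94°  ·
  (3,5): δ = 113.83°  ·
  (3,6): δ = 77.25°  ·
  (4,5): δ = 153.89°  ·
  (4,6): δ = 117.30°  ·
  (5,6): δ = 143.41°  ·
antipodal pairs: 3

count = 3; pairs: (0,3), (1,4), (2,6)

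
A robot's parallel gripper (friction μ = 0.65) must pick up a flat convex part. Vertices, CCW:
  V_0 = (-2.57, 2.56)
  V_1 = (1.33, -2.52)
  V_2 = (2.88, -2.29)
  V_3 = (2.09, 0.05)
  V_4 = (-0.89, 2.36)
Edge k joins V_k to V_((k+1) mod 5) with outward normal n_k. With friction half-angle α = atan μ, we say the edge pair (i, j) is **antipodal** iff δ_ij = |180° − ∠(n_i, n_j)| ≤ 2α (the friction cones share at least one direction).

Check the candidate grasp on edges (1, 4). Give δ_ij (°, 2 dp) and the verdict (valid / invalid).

α = atan 0.65 = 33.02°;  2α = 66.05°
edge 1: e_1 = (+1.55, +0.23);  n_1 = (+0.1468, -0.9892)
edge 4: e_4 = (-1.68, +0.20);  n_4 = (+0.1182, +0.9930)
∠(n_1, n_4) = 164.77°
δ = |180° − 164.77°| = 15.23°
15.23° ≤ 2α = 66.05°  →  valid

δ = 15.23°, valid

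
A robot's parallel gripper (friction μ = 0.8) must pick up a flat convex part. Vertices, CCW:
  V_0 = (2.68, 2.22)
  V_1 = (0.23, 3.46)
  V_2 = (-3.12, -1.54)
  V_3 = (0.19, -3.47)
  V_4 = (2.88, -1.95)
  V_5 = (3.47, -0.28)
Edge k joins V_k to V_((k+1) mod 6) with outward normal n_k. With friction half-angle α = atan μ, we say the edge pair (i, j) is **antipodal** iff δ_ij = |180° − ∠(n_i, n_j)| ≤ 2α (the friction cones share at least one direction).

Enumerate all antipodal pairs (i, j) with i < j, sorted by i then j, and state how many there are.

α = atan 0.8 = 38.66°;  2α = 77.32°
n_0 = (+0.4516, +0.8922)
n_1 = (-0.8308, +0.5566)
n_2 = (-0.5037, -0.8639)
n_3 = (+0.4920, -0.8706)
n_4 = (+0.9429, -0.3331)
n_5 = (+0.9535, +0.3013)
  (0,1): δ = 96.98°  ·
  (0,2): δ = 3.40°  ✓
  (0,3): δ = 56.31°  ✓
  (0,4): δ = 97.39°  ·
  (0,5): δ = 134.38°  ·
  (1,2): δ = 86.42°  ·
  (1,3): δ = 26.71°  ✓
  (1,4): δ = 14.36°  ✓
  (1,5): δ = 51.36°  ✓
  (2,3): δ = 120.29°  ·
  (2,4): δ = 79.21°  ·
  (2,5): δ = 42.22°  ✓
  (3,4): δ = 138.93°  ·
  (3,5): δ = 101.93°  ·
  (4,5): δ = 143.01°  ·
antipodal pairs: 6

count = 6; pairs: (0,2), (0,3), (1,3), (1,4), (1,5), (2,5)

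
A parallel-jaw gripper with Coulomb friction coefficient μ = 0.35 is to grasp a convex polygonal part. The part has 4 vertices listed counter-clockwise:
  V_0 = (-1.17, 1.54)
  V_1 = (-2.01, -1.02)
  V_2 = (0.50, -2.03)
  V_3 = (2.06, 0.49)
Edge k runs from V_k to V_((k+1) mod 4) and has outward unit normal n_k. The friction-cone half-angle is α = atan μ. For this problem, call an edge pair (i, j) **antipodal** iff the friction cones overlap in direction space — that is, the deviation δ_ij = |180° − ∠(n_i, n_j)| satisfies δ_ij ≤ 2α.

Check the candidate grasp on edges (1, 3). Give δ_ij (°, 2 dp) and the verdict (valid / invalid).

α = atan 0.35 = 19.29°;  2α = 38.58°
edge 1: e_1 = (+2.51, -1.01);  n_1 = (-0.3733, -0.9277)
edge 3: e_3 = (-3.23, +1.05);  n_3 = (+0.3092, +0.9510)
∠(n_1, n_3) = 176.09°
δ = |180° − 176.09°| = 3.91°
3.91° ≤ 2α = 38.58°  →  valid

δ = 3.91°, valid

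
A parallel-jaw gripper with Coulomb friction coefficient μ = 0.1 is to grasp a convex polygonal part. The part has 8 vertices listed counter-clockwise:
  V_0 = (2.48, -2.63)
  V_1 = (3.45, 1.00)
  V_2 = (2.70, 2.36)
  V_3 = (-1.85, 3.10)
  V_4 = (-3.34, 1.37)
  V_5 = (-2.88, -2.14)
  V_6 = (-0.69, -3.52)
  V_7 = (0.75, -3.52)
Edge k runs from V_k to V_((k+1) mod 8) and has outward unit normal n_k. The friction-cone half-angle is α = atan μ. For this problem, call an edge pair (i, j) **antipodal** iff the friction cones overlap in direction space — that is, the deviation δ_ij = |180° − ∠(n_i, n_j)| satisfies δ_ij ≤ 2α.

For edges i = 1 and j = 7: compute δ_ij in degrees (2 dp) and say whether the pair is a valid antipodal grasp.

δ = 88.35°, invalid

α = atan 0.1 = 5.71°;  2α = 11.42°
edge 1: e_1 = (-0.75, +1.36);  n_1 = (+0.8757, +0.4829)
edge 7: e_7 = (+1.73, +0.89);  n_7 = (+0.4575, -0.8892)
∠(n_1, n_7) = 91.65°
δ = |180° − 91.65°| = 88.35°
88.35° > 2α = 11.42°  →  invalid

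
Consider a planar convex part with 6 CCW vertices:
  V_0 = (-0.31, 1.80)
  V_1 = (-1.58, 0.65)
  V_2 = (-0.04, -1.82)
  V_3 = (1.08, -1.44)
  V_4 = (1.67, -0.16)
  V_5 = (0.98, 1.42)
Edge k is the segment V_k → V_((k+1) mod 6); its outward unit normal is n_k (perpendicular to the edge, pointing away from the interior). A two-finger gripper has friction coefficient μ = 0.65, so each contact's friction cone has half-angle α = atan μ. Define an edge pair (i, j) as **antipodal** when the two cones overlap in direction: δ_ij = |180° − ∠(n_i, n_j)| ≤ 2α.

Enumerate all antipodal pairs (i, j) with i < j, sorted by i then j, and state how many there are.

count = 6; pairs: (0,2), (0,3), (1,3), (1,4), (1,5), (2,5)

α = atan 0.65 = 33.02°;  2α = 66.05°
n_0 = (-0.6712, +0.7413)
n_1 = (-0.8486, -0.5291)
n_2 = (+0.3213, -0.9470)
n_3 = (+0.9082, -0.4186)
n_4 = (+0.9164, +0.4002)
n_5 = (+0.2826, +0.9592)
  (0,1): δ = 100.22°  ·
  (0,2): δ = 23.42°  ✓
  (0,3): δ = 23.09°  ✓
  (0,4): δ = 71.43°  ·
  (0,5): δ = 121.43°  ·
  (1,2): δ = 103.20°  ·
  (1,3): δ = 56.69°  ✓
  (1,4): δ = 8.35°  ✓
  (1,5): δ = 41.64°  ✓
  (2,3): δ = 133.49°  ·
  (2,4): δ = 85.15°  ·
  (2,5): δ = 35.15°  ✓
  (3,4): δ = 131.66°  ·
  (3,5): δ = 81.67°  ·
  (4,5): δ = 130.00°  ·
antipodal pairs: 6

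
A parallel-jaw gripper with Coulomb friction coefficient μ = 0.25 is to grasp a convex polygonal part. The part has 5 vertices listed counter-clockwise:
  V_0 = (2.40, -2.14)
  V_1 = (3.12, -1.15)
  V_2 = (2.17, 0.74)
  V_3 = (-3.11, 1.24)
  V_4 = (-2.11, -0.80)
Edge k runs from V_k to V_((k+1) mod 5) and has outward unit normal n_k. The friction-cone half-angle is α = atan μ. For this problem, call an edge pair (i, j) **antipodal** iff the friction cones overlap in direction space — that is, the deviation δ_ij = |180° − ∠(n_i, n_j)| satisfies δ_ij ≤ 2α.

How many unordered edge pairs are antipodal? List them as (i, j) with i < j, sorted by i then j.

α = atan 0.25 = 14.04°;  2α = 28.07°
n_0 = (+0.8087, -0.5882)
n_1 = (+0.8935, +0.4491)
n_2 = (+0.0943, +0.9955)
n_3 = (-0.8979, -0.4402)
n_4 = (-0.2848, -0.9586)
  (0,1): δ = 117.29°  ·
  (0,2): δ = 59.38°  ·
  (0,3): δ = 62.14°  ·
  (0,4): δ = 109.48°  ·
  (1,2): δ = 122.10°  ·
  (1,3): δ = 0.57°  ✓
  (1,4): δ = 46.77°  ·
  (2,3): δ = 58.48°  ·
  (2,4): δ = 11.14°  ✓
  (3,4): δ = 132.66°  ·
antipodal pairs: 2

count = 2; pairs: (1,3), (2,4)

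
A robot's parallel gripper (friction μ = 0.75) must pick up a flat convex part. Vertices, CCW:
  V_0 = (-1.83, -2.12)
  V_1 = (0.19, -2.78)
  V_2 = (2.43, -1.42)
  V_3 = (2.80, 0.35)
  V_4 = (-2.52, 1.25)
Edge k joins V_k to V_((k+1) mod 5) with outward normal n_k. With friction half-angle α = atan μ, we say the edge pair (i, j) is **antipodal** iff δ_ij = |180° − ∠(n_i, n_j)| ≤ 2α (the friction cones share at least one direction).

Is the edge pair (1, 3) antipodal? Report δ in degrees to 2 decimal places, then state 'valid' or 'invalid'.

δ = 40.87°, valid

α = atan 0.75 = 36.87°;  2α = 73.74°
edge 1: e_1 = (+2.24, +1.36);  n_1 = (+0.5190, -0.8548)
edge 3: e_3 = (-5.32, +0.90);  n_3 = (+0.1668, +0.9860)
∠(n_1, n_3) = 139.13°
δ = |180° − 139.13°| = 40.87°
40.87° ≤ 2α = 73.74°  →  valid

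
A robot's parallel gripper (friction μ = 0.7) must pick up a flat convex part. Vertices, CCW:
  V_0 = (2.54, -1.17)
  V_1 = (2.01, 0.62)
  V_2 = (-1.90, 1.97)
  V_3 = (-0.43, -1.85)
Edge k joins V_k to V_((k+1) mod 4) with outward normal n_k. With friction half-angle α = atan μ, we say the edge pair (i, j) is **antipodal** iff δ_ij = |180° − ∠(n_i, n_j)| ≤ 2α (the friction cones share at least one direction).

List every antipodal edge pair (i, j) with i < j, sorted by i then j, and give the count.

count = 3; pairs: (0,2), (1,2), (1,3)

α = atan 0.7 = 34.99°;  2α = 69.98°
n_0 = (+0.9589, +0.2839)
n_1 = (+0.3264, +0.9452)
n_2 = (-0.9333, -0.3591)
n_3 = (+0.2232, -0.9748)
  (0,1): δ = 125.54°  ·
  (0,2): δ = 4.55°  ✓
  (0,3): δ = 86.40°  ·
  (1,2): δ = 49.90°  ✓
  (1,3): δ = 31.94°  ✓
  (2,3): δ = 98.15°  ·
antipodal pairs: 3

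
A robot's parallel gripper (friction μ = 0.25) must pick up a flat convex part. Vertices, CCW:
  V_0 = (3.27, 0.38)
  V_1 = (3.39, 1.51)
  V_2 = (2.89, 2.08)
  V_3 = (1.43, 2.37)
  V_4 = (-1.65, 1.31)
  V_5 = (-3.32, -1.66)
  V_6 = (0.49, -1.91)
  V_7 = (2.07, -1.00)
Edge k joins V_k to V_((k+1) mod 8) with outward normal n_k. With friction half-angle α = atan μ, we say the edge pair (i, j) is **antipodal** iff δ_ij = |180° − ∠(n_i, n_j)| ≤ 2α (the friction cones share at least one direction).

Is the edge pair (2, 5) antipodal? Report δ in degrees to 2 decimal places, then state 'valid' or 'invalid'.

α = atan 0.25 = 14.04°;  2α = 28.07°
edge 2: e_2 = (-1.46, +0.29);  n_2 = (+0.1948, +0.9808)
edge 5: e_5 = (+3.81, -0.25);  n_5 = (-0.0655, -0.9979)
∠(n_2, n_5) = 172.52°
δ = |180° − 172.52°| = 7.48°
7.48° ≤ 2α = 28.07°  →  valid

δ = 7.48°, valid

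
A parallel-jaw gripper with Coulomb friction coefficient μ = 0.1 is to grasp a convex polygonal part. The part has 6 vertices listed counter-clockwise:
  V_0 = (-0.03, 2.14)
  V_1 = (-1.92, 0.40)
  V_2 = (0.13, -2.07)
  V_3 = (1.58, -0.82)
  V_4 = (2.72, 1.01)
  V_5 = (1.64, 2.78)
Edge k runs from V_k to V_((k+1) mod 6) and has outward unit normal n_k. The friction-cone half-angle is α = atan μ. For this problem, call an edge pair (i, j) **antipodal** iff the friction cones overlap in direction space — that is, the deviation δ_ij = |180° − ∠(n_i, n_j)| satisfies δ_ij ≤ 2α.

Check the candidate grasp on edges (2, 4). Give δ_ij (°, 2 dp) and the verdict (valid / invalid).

δ = 99.37°, invalid

α = atan 0.1 = 5.71°;  2α = 11.42°
edge 2: e_2 = (+1.45, +1.25);  n_2 = (+0.6529, -0.7574)
edge 4: e_4 = (-1.08, +1.77);  n_4 = (+0.8536, +0.5209)
∠(n_2, n_4) = 80.63°
δ = |180° − 80.63°| = 99.37°
99.37° > 2α = 11.42°  →  invalid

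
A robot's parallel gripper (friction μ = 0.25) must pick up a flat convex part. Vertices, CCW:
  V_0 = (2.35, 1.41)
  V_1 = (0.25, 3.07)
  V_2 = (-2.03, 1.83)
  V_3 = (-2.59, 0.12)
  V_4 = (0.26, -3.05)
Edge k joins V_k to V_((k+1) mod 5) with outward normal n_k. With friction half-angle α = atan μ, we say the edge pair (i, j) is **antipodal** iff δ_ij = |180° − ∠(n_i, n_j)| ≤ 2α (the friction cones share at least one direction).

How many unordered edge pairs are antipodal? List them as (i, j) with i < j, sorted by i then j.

α = atan 0.25 = 14.04°;  2α = 28.07°
n_0 = (+0.6201, +0.7845)
n_1 = (-0.4778, +0.8785)
n_2 = (-0.9503, +0.3112)
n_3 = (-0.7436, -0.6686)
n_4 = (+0.9055, -0.4243)
  (0,1): δ = 113.13°  ·
  (0,2): δ = 69.81°  ·
  (0,3): δ = 9.72°  ✓
  (0,4): δ = 103.22°  ·
  (1,2): δ = 136.67°  ·
  (1,3): δ = 76.58°  ·
  (1,4): δ = 36.35°  ·
  (2,3): δ = 119.91°  ·
  (2,4): δ = 6.98°  ✓
  (3,4): δ = 67.07°  ·
antipodal pairs: 2

count = 2; pairs: (0,3), (2,4)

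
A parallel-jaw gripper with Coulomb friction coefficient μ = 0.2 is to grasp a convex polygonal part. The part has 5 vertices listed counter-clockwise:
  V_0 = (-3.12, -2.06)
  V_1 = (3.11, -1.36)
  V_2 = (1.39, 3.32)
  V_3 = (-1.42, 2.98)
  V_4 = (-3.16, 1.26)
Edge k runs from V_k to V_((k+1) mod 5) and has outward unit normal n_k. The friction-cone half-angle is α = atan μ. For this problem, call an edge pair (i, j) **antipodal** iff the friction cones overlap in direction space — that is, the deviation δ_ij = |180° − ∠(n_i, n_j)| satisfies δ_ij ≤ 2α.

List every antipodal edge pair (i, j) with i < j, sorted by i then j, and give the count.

count = 2; pairs: (0,2), (1,4)

α = atan 0.2 = 11.31°;  2α = 22.62°
n_0 = (+0.1117, -0.9937)
n_1 = (+0.9386, +0.3450)
n_2 = (-0.1201, +0.9928)
n_3 = (-0.7030, +0.7112)
n_4 = (-0.9999, -0.0120)
  (0,1): δ = 76.23°  ·
  (0,2): δ = 0.49°  ✓
  (0,3): δ = 38.26°  ·
  (0,4): δ = 84.28°  ·
  (1,2): δ = 103.28°  ·
  (1,3): δ = 65.51°  ·
  (1,4): δ = 19.49°  ✓
  (2,3): δ = 142.23°  ·
  (2,4): δ = 96.21°  ·
  (3,4): δ = 133.98°  ·
antipodal pairs: 2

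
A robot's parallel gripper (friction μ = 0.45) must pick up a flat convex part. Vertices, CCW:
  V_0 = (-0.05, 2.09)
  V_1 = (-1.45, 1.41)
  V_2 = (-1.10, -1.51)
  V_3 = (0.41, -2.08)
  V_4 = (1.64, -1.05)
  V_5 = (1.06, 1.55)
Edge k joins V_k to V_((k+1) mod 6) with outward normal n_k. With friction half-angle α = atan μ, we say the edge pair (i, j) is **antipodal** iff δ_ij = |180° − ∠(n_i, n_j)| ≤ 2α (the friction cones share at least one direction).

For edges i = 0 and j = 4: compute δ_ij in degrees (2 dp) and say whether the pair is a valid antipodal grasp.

α = atan 0.45 = 24.23°;  2α = 48.46°
edge 0: e_0 = (-1.40, -0.68);  n_0 = (-0.4369, +0.8995)
edge 4: e_4 = (-0.58, +2.60);  n_4 = (+0.9760, +0.2177)
∠(n_0, n_4) = 103.33°
δ = |180° − 103.33°| = 76.67°
76.67° > 2α = 48.46°  →  invalid

δ = 76.67°, invalid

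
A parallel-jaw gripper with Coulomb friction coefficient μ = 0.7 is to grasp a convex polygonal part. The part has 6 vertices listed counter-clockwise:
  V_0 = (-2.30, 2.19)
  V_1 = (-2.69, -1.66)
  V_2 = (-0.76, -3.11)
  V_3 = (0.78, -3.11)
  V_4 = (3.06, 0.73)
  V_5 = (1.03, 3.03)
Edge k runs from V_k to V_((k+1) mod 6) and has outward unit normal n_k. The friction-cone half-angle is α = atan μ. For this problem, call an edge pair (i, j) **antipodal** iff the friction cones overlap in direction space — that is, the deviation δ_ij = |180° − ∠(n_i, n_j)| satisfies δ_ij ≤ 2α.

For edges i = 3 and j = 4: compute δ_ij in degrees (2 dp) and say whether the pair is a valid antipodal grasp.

δ = 107.87°, invalid

α = atan 0.7 = 34.99°;  2α = 69.98°
edge 3: e_3 = (+2.28, +3.84);  n_3 = (+0.8599, -0.5105)
edge 4: e_4 = (-2.03, +2.30);  n_4 = (+0.7497, +0.6617)
∠(n_3, n_4) = 72.13°
δ = |180° − 72.13°| = 107.87°
107.87° > 2α = 69.98°  →  invalid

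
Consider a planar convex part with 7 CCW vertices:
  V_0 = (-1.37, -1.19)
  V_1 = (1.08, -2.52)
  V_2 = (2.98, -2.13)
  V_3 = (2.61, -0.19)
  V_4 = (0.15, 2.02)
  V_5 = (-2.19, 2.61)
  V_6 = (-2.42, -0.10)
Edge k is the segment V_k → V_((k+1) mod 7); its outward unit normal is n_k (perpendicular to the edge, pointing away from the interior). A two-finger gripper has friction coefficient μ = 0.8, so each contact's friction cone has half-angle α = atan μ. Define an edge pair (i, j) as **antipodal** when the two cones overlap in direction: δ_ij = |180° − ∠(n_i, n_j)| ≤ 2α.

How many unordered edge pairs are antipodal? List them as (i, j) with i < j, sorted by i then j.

count = 11; pairs: (0,2), (0,3), (0,4), (1,3), (1,4), (1,5), (2,5), (2,6), (3,5), (3,6), (4,6)

α = atan 0.8 = 38.66°;  2α = 77.32°
n_0 = (-0.4771, -0.8789)
n_1 = (+0.2011, -0.9796)
n_2 = (+0.9823, +0.1873)
n_3 = (+0.6683, +0.7439)
n_4 = (+0.2445, +0.9697)
n_5 = (-0.9964, +0.0846)
n_6 = (-0.7202, -0.6938)
  (0,1): δ = 139.90°  ·
  (0,2): δ = 50.71°  ✓
  (0,3): δ = 13.44°  ✓
  (0,4): δ = 14.34°  ✓
  (0,5): δ = 113.64°  ·
  (0,6): δ = 162.42°  ·
  (1,2): δ = 90.80°  ·
  (1,3): δ = 53.54°  ✓
  (1,4): δ = 25.75°  ✓
  (1,5): δ = 73.55°  ✓
  (1,6): δ = 122.33°  ·
  (2,3): δ = 142.73°  ·
  (2,4): δ = 114.95°  ·
  (2,5): δ = 15.65°  ✓
  (2,6): δ = 33.13°  ✓
  (3,4): δ = 152.22°  ·
  (3,5): δ = 52.92°  ✓
  (3,6): δ = 4.14°  ✓
  (4,5): δ = 80.70°  ·
  (4,6): δ = 31.92°  ✓
  (5,6): δ = 131.22°  ·
antipodal pairs: 11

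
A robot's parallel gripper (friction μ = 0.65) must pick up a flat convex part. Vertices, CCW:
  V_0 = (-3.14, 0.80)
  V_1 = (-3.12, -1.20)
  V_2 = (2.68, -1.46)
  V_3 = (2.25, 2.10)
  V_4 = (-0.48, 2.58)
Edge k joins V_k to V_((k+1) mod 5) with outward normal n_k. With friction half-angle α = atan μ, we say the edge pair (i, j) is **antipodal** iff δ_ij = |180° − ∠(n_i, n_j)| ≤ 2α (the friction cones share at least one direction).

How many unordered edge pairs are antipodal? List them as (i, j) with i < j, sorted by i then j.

α = atan 0.65 = 33.02°;  2α = 66.05°
n_0 = (-1.0000, -0.0100)
n_1 = (-0.0448, -0.9990)
n_2 = (+0.9928, +0.1199)
n_3 = (+0.1732, +0.9849)
n_4 = (-0.5561, +0.8311)
  (0,1): δ = 93.14°  ·
  (0,2): δ = 6.31°  ✓
  (0,3): δ = 79.46°  ·
  (0,4): δ = 123.22°  ·
  (1,2): δ = 80.55°  ·
  (1,3): δ = 7.41°  ✓
  (1,4): δ = 36.36°  ✓
  (2,3): δ = 106.86°  ·
  (2,4): δ = 63.10°  ✓
  (3,4): δ = 136.24°  ·
antipodal pairs: 4

count = 4; pairs: (0,2), (1,3), (1,4), (2,4)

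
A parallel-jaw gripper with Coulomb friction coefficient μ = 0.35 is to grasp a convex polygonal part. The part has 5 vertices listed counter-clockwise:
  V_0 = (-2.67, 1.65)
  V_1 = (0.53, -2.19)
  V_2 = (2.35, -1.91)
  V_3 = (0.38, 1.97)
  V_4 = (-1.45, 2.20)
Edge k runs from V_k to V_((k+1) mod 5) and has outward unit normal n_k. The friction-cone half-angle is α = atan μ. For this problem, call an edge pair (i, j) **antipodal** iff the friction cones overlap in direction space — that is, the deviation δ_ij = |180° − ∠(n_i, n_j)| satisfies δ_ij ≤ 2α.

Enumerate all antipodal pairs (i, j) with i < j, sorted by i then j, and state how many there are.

count = 3; pairs: (0,2), (1,3), (1,4)

α = atan 0.35 = 19.29°;  2α = 38.58°
n_0 = (-0.7682, -0.6402)
n_1 = (+0.1521, -0.9884)
n_2 = (+0.8917, +0.4527)
n_3 = (+0.1247, +0.9922)
n_4 = (-0.4110, +0.9116)
  (0,1): δ = 121.06°  ·
  (0,2): δ = 12.89°  ✓
  (0,3): δ = 43.03°  ·
  (0,4): δ = 74.46°  ·
  (1,2): δ = 71.83°  ·
  (1,3): δ = 15.91°  ✓
  (1,4): δ = 15.52°  ✓
  (2,3): δ = 124.08°  ·
  (2,4): δ = 92.65°  ·
  (3,4): δ = 148.57°  ·
antipodal pairs: 3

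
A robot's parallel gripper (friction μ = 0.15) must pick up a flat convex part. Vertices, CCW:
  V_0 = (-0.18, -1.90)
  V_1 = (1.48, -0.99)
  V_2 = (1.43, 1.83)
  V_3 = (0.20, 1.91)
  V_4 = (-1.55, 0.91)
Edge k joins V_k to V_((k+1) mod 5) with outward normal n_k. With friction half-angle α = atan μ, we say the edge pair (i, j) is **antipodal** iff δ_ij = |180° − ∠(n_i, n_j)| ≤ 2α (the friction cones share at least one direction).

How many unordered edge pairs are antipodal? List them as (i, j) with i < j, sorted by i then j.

α = atan 0.15 = 8.53°;  2α = 17.06°
n_0 = (+0.4807, -0.8769)
n_1 = (+0.9998, +0.0177)
n_2 = (+0.0649, +0.9979)
n_3 = (-0.4961, +0.8682)
n_4 = (-0.8989, -0.4382)
  (0,1): δ = 117.72°  ·
  (0,2): δ = 32.45°  ·
  (0,3): δ = 1.01°  ✓
  (0,4): δ = 87.26°  ·
  (1,2): δ = 94.74°  ·
  (1,3): δ = 61.27°  ·
  (1,4): δ = 24.98°  ·
  (2,3): δ = 146.53°  ·
  (2,4): δ = 60.29°  ·
  (3,4): δ = 93.75°  ·
antipodal pairs: 1

count = 1; pairs: (0,3)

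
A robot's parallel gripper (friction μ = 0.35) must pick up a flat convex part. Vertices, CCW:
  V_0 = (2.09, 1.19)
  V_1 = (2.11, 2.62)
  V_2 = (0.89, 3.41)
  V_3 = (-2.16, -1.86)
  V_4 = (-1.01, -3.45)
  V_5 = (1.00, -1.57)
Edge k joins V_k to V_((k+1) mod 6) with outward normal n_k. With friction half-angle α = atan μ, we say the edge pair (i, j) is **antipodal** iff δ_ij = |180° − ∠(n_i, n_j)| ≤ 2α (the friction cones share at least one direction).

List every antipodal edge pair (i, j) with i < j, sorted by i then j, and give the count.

count = 5; pairs: (0,2), (0,3), (1,3), (2,4), (2,5)

α = atan 0.35 = 19.29°;  2α = 38.58°
n_0 = (+0.9999, -0.0140)
n_1 = (+0.5435, +0.8394)
n_2 = (-0.8655, +0.5009)
n_3 = (-0.8103, -0.5860)
n_4 = (+0.6831, -0.7303)
n_5 = (+0.9301, -0.3673)
  (0,1): δ = 122.12°  ·
  (0,2): δ = 29.26°  ✓
  (0,3): δ = 36.68°  ✓
  (0,4): δ = 133.89°  ·
  (0,5): δ = 159.25°  ·
  (1,2): δ = 87.14°  ·
  (1,3): δ = 21.20°  ✓
  (1,4): δ = 76.01°  ·
  (1,5): δ = 101.37°  ·
  (2,3): δ = 114.06°  ·
  (2,4): δ = 16.85°  ✓
  (2,5): δ = 8.51°  ✓
  (3,4): δ = 82.79°  ·
  (3,5): δ = 57.43°  ·
  (4,5): δ = 154.64°  ·
antipodal pairs: 5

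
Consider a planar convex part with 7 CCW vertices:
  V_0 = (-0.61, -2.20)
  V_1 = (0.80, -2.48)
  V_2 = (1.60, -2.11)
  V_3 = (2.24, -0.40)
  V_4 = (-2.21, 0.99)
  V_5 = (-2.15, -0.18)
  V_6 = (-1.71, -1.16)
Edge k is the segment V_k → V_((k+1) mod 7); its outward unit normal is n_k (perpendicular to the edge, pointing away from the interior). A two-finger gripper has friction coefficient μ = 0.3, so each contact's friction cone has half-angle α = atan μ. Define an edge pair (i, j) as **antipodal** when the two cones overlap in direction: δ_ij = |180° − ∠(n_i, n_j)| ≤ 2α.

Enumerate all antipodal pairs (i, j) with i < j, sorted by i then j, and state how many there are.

count = 3; pairs: (0,3), (2,4), (3,6)

α = atan 0.3 = 16.70°;  2α = 33.40°
n_0 = (-0.1948, -0.9808)
n_1 = (+0.4198, -0.9076)
n_2 = (+0.9366, -0.3505)
n_3 = (+0.2982, +0.9545)
n_4 = (-0.9987, -0.0512)
n_5 = (-0.9123, -0.4096)
n_6 = (-0.6870, -0.7266)
  (0,1): δ = 143.95°  ·
  (0,2): δ = 99.29°  ·
  (0,3): δ = 6.11°  ✓
  (0,4): δ = 104.17°  ·
  (0,5): δ = 125.41°  ·
  (0,6): δ = 147.84°  ·
  (1,2): δ = 135.34°  ·
  (1,3): δ = 42.17°  ·
  (1,4): δ = 68.12°  ·
  (1,5): δ = 89.36°  ·
  (1,6): δ = 111.79°  ·
  (2,3): δ = 86.83°  ·
  (2,4): δ = 23.45°  ✓
  (2,5): δ = 44.70°  ·
  (2,6): δ = 67.13°  ·
  (3,4): δ = 69.72°  ·
  (3,5): δ = 48.47°  ·
  (3,6): δ = 26.05°  ✓
  (4,5): δ = 158.76°  ·
  (4,6): δ = 136.33°  ·
  (5,6): δ = 157.57°  ·
antipodal pairs: 3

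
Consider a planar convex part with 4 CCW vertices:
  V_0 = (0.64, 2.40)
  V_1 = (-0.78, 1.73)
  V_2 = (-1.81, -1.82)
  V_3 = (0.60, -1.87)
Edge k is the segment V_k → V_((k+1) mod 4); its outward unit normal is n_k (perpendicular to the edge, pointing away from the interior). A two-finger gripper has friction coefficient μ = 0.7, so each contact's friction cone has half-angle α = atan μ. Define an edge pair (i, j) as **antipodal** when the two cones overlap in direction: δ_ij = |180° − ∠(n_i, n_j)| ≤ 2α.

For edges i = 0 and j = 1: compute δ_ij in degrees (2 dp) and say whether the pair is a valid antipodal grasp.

δ = 131.44°, invalid

α = atan 0.7 = 34.99°;  2α = 69.98°
edge 0: e_0 = (-1.42, -0.67);  n_0 = (-0.4267, +0.9044)
edge 1: e_1 = (-1.03, -3.55);  n_1 = (-0.9604, +0.2786)
∠(n_0, n_1) = 48.56°
δ = |180° − 48.56°| = 131.44°
131.44° > 2α = 69.98°  →  invalid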